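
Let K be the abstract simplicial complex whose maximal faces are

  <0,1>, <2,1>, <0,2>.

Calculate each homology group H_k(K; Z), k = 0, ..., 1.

H_0 ≅ Z,  H_1 ≅ Z.

Fix the vertex order 0 < 1 < 2 and write every simplex with vertices in increasing order. Then dim K = 1 and the simplices of K are:

  0-simplices (3): [0], [1], [2]
  1-simplices (3): [0,1], [0,2], [1,2]

Hence C_0 ≅ Z^3, C_1 ≅ Z^3.

∂_1: C_1 → C_0 maps an edge to its endpoints' difference, ∂[p,q] = q − p. For instance
  ∂[1,2] = [2] − [1].
As a 3×3 matrix over Z this has rank 2, with invariant factors (1,1).

Reading off H_k = ker ∂_k / im ∂_{k+1}:

  H_0: rank C_0 − rank ∂_1 = 3 − 2 = 1, and the invariant factors of ∂_1 are all 1, so H_0 = Z.
  H_1: rank ker ∂_1 − rank ∂_2 = (3 − 2) − 0 = 1, and there is no ∂_2, so H_1 = Z.

(K is a triangulation of the circle S^1.)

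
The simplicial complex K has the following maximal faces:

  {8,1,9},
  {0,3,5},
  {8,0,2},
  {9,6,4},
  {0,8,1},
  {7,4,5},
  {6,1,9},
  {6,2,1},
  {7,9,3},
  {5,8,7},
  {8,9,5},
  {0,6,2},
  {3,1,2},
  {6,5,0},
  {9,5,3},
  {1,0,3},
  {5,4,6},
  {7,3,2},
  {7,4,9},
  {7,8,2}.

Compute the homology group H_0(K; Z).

Fix the vertex order 0 < 1 < 2 < 3 < 4 < 5 < 6 < 7 < 8 < 9 and write every simplex with vertices in increasing order. Then dim K = 2 and the simplices of K are:

  0-simplices (10): [0], [1], [2], [3], [4], [5], [6], [7], [8], [9]
  1-simplices (30): (30 of them)
  2-simplices (20): (20 of them)

so the chain groups are C_0 ≅ Z^10, C_1 ≅ Z^30, C_2 ≅ Z^20.

∂_1: C_1 → C_0 sends each edge [p,q] (with p < q) to q − p.
As a 10×30 matrix over Z this has rank 9, with invariant factors (1,1,1,1,1,1,1,1,1).

The boundary map ∂_2: C_2 → C_1 acts by ∂[p,q,r] = [q,r] − [p,r] + [p,q]. For instance
  ∂[5,7,8] = [7,8] − [5,8] + [5,7],
  ∂[4,6,9] = [6,9] − [4,9] + [4,6].
The resulting 30×20 matrix has rank 20, and its Smith normal form has invariant factors (1,1,1,1,1,1,1,1,1,1,1,1,1,1,1,1,1,1,1,2).

Reading off H_k = ker ∂_k / im ∂_{k+1}:

  H_0: rank C_0 − rank ∂_1 = 10 − 9 = 1, and the invariant factors of ∂_1 are all 1, so H_0 ≅ Z.

H_0 ≅ Z.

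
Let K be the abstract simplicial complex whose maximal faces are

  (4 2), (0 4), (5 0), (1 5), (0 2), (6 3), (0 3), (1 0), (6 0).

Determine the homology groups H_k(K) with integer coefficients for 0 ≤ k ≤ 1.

H_0 ≅ Z,  H_1 ≅ Z^3.

Fix the vertex order 0 < 1 < 2 < 3 < 4 < 5 < 6 and write every simplex with vertices in increasing order. Then dim K = 1 and the simplices of K are:

  0-simplices (7): [0], [1], [2], [3], [4], [5], [6]
  1-simplices (9): [0,1], [0,2], [0,3], [0,4], [0,5], [0,6], [1,5], [2,4], [3,6]

giving chain groups C_0 ≅ Z^7, C_1 ≅ Z^9.

∂_1: C_1 → C_0 maps an edge to its endpoints' difference, ∂[p,q] = q − p.
The resulting 7×9 matrix has rank 6, and its Smith normal form has invariant factors (1,1,1,1,1,1).

From H_k ≅ ker(∂_k) / im(∂_{k+1}) we obtain:

  H_0: rank C_0 − rank ∂_1 = 7 − 6 = 1, and the invariant factors of ∂_1 are all 1, so H_0 ≅ Z.
  H_1: rank ker ∂_1 − rank ∂_2 = (9 − 6) − 0 = 3, and there is no ∂_2, so H_1 ≅ Z^3.

(K is a triangulation of a wedge of 3 circles.)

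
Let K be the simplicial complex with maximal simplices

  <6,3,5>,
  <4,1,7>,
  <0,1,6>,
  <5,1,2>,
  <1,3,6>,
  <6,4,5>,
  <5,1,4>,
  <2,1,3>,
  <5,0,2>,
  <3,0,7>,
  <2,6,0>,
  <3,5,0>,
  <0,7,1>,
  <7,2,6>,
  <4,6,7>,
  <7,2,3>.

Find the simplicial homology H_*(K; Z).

H_0 = Z,  H_1 = Z^2,  H_2 = Z.

K has 8 vertices, 24 edges, 16 triangles.
rank ∂_0 = 0, rank ∂_1 = 7 ⇒ b_0 = 8 − 0 − 7 = 1; all invariant factors of ∂_1 are 1 so no torsion. So H_0 = Z.
rank ∂_1 = 7, rank ∂_2 = 15 ⇒ b_1 = 24 − 7 − 15 = 2; all invariant factors of ∂_2 are 1 so no torsion. So H_1 = Z^2.
rank ∂_2 = 15, rank ∂_3 = 0 ⇒ b_2 = 16 − 15 − 0 = 1. So H_2 = Z.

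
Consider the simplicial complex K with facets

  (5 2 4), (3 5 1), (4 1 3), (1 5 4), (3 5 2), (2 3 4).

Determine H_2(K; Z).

We work with the vertex ordering 1 < 2 < 3 < 4 < 5. The simplices of K, each written with vertices in increasing order, are:

  0-simplices (5): [1], [2], [3], [4], [5]
  1-simplices (9): [1,3], [1,4], [1,5], [2,3], [2,4], [2,5], [3,4], [3,5], [4,5]
  2-simplices (6): [1,3,4], [1,3,5], [1,4,5], [2,3,4], [2,3,5], [2,4,5]

giving chain groups C_0 ≅ Z^5, C_1 ≅ Z^9, C_2 ≅ Z^6.

Boundary ∂_1: C_1 → C_0 is given by ∂[p,q] = [q] − [p]. For instance
  ∂[2,4] = [4] − [2].
As a 5×9 matrix over Z this has rank 4, with invariant factors (1,1,1,1).

Boundary ∂_2: C_2 → C_1 maps a triangle to the signed sum of its edges. For instance
  ∂[2,3,4] = [3,4] − [2,4] + [2,3],
  ∂[1,4,5] = [4,5] − [1,5] + [1,4].
As a 9×6 matrix over Z this has rank 5, with invariant factors (1,1,1,1,1).

Reading off H_k = ker ∂_k / im ∂_{k+1}:

  H_2: rank ker ∂_2 − rank ∂_3 = (6 − 5) − 0 = 1, and there is no ∂_3, so H_2 = Z.

H_2 ≅ Z.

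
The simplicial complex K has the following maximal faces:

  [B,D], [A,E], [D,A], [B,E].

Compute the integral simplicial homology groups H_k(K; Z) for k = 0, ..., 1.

K has 4 vertices, 4 edges.
rank ∂_0 = 0, rank ∂_1 = 3 ⇒ b_0 = 4 − 0 − 3 = 1; all invariant factors of ∂_1 are 1 so no torsion. So H_0 ≅ Z.
rank ∂_1 = 3, rank ∂_2 = 0 ⇒ b_1 = 4 − 3 − 0 = 1. So H_1 ≅ Z.

H_0 = Z,  H_1 = Z.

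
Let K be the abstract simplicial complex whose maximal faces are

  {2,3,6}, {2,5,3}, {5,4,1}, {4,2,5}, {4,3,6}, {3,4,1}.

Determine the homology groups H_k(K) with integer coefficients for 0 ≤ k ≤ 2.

Fix the vertex order 1 < 2 < 3 < 4 < 5 < 6 and write every simplex with vertices in increasing order. Then dim K = 2 and the simplices of K are:

  0-simplices (6): [1], [2], [3], [4], [5], [6]
  1-simplices (12): [1,3], [1,4], [1,5], [2,3], [2,4], [2,5], [2,6], [3,4], [3,5], [3,6], [4,5], [4,6]
  2-simplices (6): [1,3,4], [1,4,5], [2,3,5], [2,3,6], [2,4,5], [3,4,6]

so the chain groups are C_0 ≅ Z^6, C_1 ≅ Z^12, C_2 ≅ Z^6.

The boundary map ∂_1: C_1 → C_0 sends each edge [p,q] (with p < q) to q − p. For instance
  ∂[2,4] = [4] − [2].
This gives a 6×12 integer matrix of rank 5; reducing to Smith normal form yields diagonal entries (1,1,1,1,1).

Boundary ∂_2: C_2 → C_1 maps a triangle to the signed sum of its edges. For instance
  ∂[1,4,5] = [4,5] − [1,5] + [1,4],
  ∂[2,3,6] = [3,6] − [2,6] + [2,3].
As a 12×6 matrix over Z this has rank 6, with invariant factors (1,1,1,1,1,1).

Now H_k = ker ∂_k / im ∂_{k+1}, so:

  H_0: rank C_0 − rank ∂_1 = 6 − 5 = 1, and the invariant factors of ∂_1 are all 1, so H_0 = Z.
  H_1: rank ker ∂_1 − rank ∂_2 = (12 − 5) − 6 = 1, and the invariant factors of ∂_2 are all 1, so H_1 = Z.
  H_2: rank ker ∂_2 − rank ∂_3 = (6 − 6) − 0 = 0, and there is no ∂_3, so H_2 = 0.

As a check, the Euler characteristic is 6 − 12 + 6 = 0, which agrees with 1 − 1 + 0 = 0.

H_0 ≅ Z,  H_1 ≅ Z,  H_2 = 0.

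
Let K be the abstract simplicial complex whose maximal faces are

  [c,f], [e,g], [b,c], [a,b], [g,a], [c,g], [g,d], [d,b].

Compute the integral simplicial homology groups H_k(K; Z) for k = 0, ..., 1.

Take the total order a < b < c < d < e < f < g on the vertex set. Then K (dimension 1) consists of the simplices:

  0-simplices (7): a, b, c, d, e, f, g
  1-simplices (8): ab, ag, bc, bd, cf, cg, dg, eg

so the chain groups are C_0 ≅ Z^7, C_1 ≅ Z^8.

The boundary map ∂_1: C_1 → C_0 maps an edge to its endpoints' difference, ∂[p,q] = q − p. For instance
  ∂bd = d − b.
The resulting 7×8 matrix has rank 6, and its Smith normal form has invariant factors (1,1,1,1,1,1).

Computing H_k = (kernel of ∂_k) / (image of ∂_{k+1}):

  H_0: rank C_0 − rank ∂_1 = 7 − 6 = 1, and the invariant factors of ∂_1 are all 1, so H_0 ≅ Z.
  H_1: rank ker ∂_1 − rank ∂_2 = (8 − 6) − 0 = 2, and there is no ∂_2, so H_1 ≅ Z^2.

H_0 ≅ Z,  H_1 ≅ Z^2.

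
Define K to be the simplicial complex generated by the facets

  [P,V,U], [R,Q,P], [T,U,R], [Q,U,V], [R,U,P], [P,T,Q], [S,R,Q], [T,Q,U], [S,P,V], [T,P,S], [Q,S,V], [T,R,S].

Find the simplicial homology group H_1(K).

Order the vertices as P < Q < R < S < T < U < V. Listing each simplex with vertices in this order, K has dimension 2 with simplices:

  0-simplices (7): P, Q, R, S, T, U, V
  1-simplices (18): PQ, PR, PS, PT, PU, PV, QR, QS, QT, QU, QV, RS, RT, RU, ST, SV, TU, UV
  2-simplices (12): PQR, PQT, PRU, PST, PSV, PUV, QRS, QSV, QTU, QUV, RST, RTU

giving chain groups C_0 ≅ Z^7, C_1 ≅ Z^18, C_2 ≅ Z^12.

The boundary map ∂_1: C_1 → C_0 sends each edge [p,q] (with p < q) to q − p. For instance
  ∂UV = V − U.
The resulting 7×18 matrix has rank 6, and its Smith normal form has invariant factors (1,1,1,1,1,1).

∂_2: C_2 → C_1 maps a triangle to the signed sum of its edges. For instance
  ∂QTU = TU − QU + QT,
  ∂PSV = SV − PV + PS.
This gives a 18×12 integer matrix of rank 12; reducing to Smith normal form yields diagonal entries (1,1,1,1,1,1,1,1,1,1,1,2).

Computing H_k = (kernel of ∂_k) / (image of ∂_{k+1}):

  H_1: rank ker ∂_1 − rank ∂_2 = (18 − 6) − 12 = 0, and ∂_2 has invariant factor 2 > 1, so H_1 = Z/2Z.

(K is a triangulation of the real projective plane RP^2.)

H_1 = Z/2Z.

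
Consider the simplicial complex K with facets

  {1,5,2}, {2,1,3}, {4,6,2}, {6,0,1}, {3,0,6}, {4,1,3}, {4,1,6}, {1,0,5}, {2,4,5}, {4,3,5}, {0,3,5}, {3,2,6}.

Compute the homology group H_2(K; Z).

Fix the vertex order 0 < 1 < 2 < 3 < 4 < 5 < 6 and write every simplex with vertices in increasing order. Then dim K = 2 and the simplices of K are:

  0-simplices (7): [0], [1], [2], [3], [4], [5], [6]
  1-simplices (18): [0,1], [0,3], [0,5], [0,6], [1,2], [1,3], [1,4], [1,5], [1,6], [2,3], [2,4], [2,5], [2,6], [3,4], [3,5], [3,6], [4,5], [4,6]
  2-simplices (12): [0,1,5], [0,1,6], [0,3,5], [0,3,6], [1,2,3], [1,2,5], [1,3,4], [1,4,6], [2,3,6], [2,4,5], [2,4,6], [3,4,5]

so the chain groups are C_0 ≅ Z^7, C_1 ≅ Z^18, C_2 ≅ Z^12.

Boundary ∂_1: C_1 → C_0 is given by ∂[p,q] = [q] − [p]. For instance
  ∂[1,2] = [2] − [1].
This gives a 7×18 integer matrix of rank 6; reducing to Smith normal form yields diagonal entries (1,1,1,1,1,1).

∂_2: C_2 → C_1 sends each 2-simplex [p,q,r] to [q,r] − [p,r] + [p,q]. For instance
  ∂[2,4,5] = [4,5] − [2,5] + [2,4],
  ∂[1,4,6] = [4,6] − [1,6] + [1,4].
The 18×12 boundary matrix has rank 12 and Smith normal form diag(1,1,1,1,1,1,1,1,1,1,1,2).

Reading off H_k = ker ∂_k / im ∂_{k+1}:

  H_2: rank ker ∂_2 − rank ∂_3 = (12 − 12) − 0 = 0, and there is no ∂_3, so H_2 = 0.

(K is a triangulation of the real projective plane RP^2.)

H_2 ≅ 0.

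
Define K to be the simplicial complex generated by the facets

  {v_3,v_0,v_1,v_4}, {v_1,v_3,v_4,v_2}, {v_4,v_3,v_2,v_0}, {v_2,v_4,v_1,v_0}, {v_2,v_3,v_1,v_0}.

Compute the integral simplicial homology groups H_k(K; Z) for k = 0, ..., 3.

K has 5 vertices, 10 edges, 10 triangles, 5 3-simplices.
rank ∂_0 = 0, rank ∂_1 = 4 ⇒ b_0 = 5 − 0 − 4 = 1; all invariant factors of ∂_1 are 1 so no torsion. So H_0 = Z.
rank ∂_1 = 4, rank ∂_2 = 6 ⇒ b_1 = 10 − 4 − 6 = 0; all invariant factors of ∂_2 are 1 so no torsion. So H_1 = 0.
rank ∂_2 = 6, rank ∂_3 = 4 ⇒ b_2 = 10 − 6 − 4 = 0; all invariant factors of ∂_3 are 1 so no torsion. So H_2 = 0.
rank ∂_3 = 4, rank ∂_4 = 0 ⇒ b_3 = 5 − 4 − 0 = 1. So H_3 = Z.

H_0 = Z,  H_1 = 0,  H_2 = 0,  H_3 = Z.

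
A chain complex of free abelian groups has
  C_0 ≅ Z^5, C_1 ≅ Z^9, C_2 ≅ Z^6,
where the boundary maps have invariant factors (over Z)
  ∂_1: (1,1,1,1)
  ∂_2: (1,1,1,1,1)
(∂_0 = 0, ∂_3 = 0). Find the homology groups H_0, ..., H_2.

H_0: b_0 = 5 − 0 − 4 = 1; torsion from ∂_1 factors > 1: none. So H_0 = Z.
H_1: b_1 = 9 − 4 − 5 = 0; torsion from ∂_2 factors > 1: none. So H_1 = 0.
H_2: b_2 = 6 − 5 − 0 = 1; torsion from ∂_3 factors > 1: none. So H_2 = Z.

H_0 = Z,  H_1 = 0,  H_2 = Z.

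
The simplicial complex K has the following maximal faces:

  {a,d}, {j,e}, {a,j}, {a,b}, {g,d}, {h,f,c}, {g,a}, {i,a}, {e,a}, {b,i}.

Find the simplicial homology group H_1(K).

H_1 = Z^3.

Order the vertices as a < b < c < d < e < f < g < h < i < j. Listing each simplex with vertices in this order, K has dimension 2 with simplices:

  0-simplices (10): a, b, c, d, e, f, g, h, i, j
  1-simplices (12): ab, ad, ae, ag, ai, aj, bi, cf, ch, dg, ej, fh
  2-simplices (1): cfh

Hence C_0 ≅ Z^10, C_1 ≅ Z^12, C_2 ≅ Z^1.

The boundary map ∂_1: C_1 → C_0 sends each edge [p,q] (with p < q) to q − p.
As a 10×12 matrix over Z this has rank 8, with invariant factors (1,1,1,1,1,1,1,1).

The boundary map ∂_2: C_2 → C_1 maps a triangle to the signed sum of its edges. For instance
  ∂cfh = fh − ch + cf.
This gives a 12×1 integer matrix of rank 1; reducing to Smith normal form yields diagonal entries (1).

Now H_k = ker ∂_k / im ∂_{k+1}, so:

  H_1: rank ker ∂_1 − rank ∂_2 = (12 − 8) − 1 = 3, and the invariant factors of ∂_2 are all 1, so H_1 = Z^3.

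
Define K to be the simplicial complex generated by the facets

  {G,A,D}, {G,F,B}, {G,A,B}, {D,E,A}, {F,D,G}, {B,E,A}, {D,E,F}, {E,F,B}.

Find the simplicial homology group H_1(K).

Fix the vertex order A < B < D < E < F < G and write every simplex with vertices in increasing order. Then dim K = 2 and the simplices of K are:

  0-simplices (6): A, B, D, E, F, G
  1-simplices (12): AB, AD, AE, AG, BE, BF, BG, DE, DF, DG, EF, FG
  2-simplices (8): ABE, ABG, ADE, ADG, BEF, BFG, DEF, DFG

Hence C_0 ≅ Z^6, C_1 ≅ Z^12, C_2 ≅ Z^8.

Boundary ∂_1: C_1 → C_0 maps an edge to its endpoints' difference, ∂[p,q] = q − p.
As a 6×12 matrix over Z this has rank 5, with invariant factors (1,1,1,1,1).

Boundary ∂_2: C_2 → C_1 sends each 2-simplex [p,q,r] to [q,r] − [p,r] + [p,q]. For instance
  ∂ADG = DG − AG + AD,
  ∂BFG = FG − BG + BF.
This gives a 12×8 integer matrix of rank 7; reducing to Smith normal form yields diagonal entries (1,1,1,1,1,1,1).

Now H_k = ker ∂_k / im ∂_{k+1}, so:

  H_1: rank ker ∂_1 − rank ∂_2 = (12 − 5) − 7 = 0, and the invariant factors of ∂_2 are all 1, so H_1 ≅ 0.

H_1 = 0.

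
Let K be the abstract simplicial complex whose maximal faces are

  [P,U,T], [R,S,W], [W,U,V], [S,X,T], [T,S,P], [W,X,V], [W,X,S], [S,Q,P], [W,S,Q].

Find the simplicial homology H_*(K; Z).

H_0 = Z,  H_1 = Z,  H_2 = 0.

We work with the vertex ordering P < Q < R < S < T < U < V < W < X. The simplices of K, each written with vertices in increasing order, are:

  0-simplices (9): P, Q, R, S, T, U, V, W, X
  1-simplices (18): PQ, PS, PT, PU, QS, QW, RS, RW, ST, SW, SX, TU, TX, UV, UW, VW, VX, WX
  2-simplices (9): PQS, PST, PTU, QSW, RSW, STX, SWX, UVW, VWX

giving chain groups C_0 ≅ Z^9, C_1 ≅ Z^18, C_2 ≅ Z^9.

The boundary map ∂_1: C_1 → C_0 sends each edge [p,q] (with p < q) to q − p. For instance
  ∂QW = W − Q.
The resulting 9×18 matrix has rank 8, and its Smith normal form has invariant factors (1,1,1,1,1,1,1,1).

∂_2: C_2 → C_1 maps a triangle to the signed sum of its edges. For instance
  ∂QSW = SW − QW + QS,
  ∂VWX = WX − VX + VW.
The resulting 18×9 matrix has rank 9, and its Smith normal form has invariant factors (1,1,1,1,1,1,1,1,1).

Now H_k = ker ∂_k / im ∂_{k+1}, so:

  H_0: rank C_0 − rank ∂_1 = 9 − 8 = 1, and the invariant factors of ∂_1 are all 1, so H_0 = Z.
  H_1: rank ker ∂_1 − rank ∂_2 = (18 − 8) − 9 = 1, and the invariant factors of ∂_2 are all 1, so H_1 = Z.
  H_2: rank ker ∂_2 − rank ∂_3 = (9 − 9) − 0 = 0, and there is no ∂_3, so H_2 = 0.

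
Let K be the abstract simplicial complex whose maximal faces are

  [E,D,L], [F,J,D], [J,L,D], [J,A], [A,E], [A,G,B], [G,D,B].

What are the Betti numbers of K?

Order the vertices as A < B < D < E < F < G < J < L. Listing each simplex with vertices in this order, K has dimension 2 with simplices:

  0-simplices (8): A, B, D, E, F, G, J, L
  1-simplices (14): AB, AE, AG, AJ, BD, BG, DE, DF, DG, DJ, DL, EL, FJ, JL
  2-simplices (5): ABG, BDG, DEL, DFJ, DJL

so the chain groups are C_0 ≅ Z^8, C_1 ≅ Z^14, C_2 ≅ Z^5.

∂_1: C_1 → C_0 maps an edge to its endpoints' difference, ∂[p,q] = q − p. For instance
  ∂DE = E − D.
As a 8×14 matrix over Z this has rank 7, with invariant factors (1,1,1,1,1,1,1).

Boundary ∂_2: C_2 → C_1 maps a triangle to the signed sum of its edges. For instance
  ∂DFJ = FJ − DJ + DF,
  ∂BDG = DG − BG + BD.
The 14×5 boundary matrix has rank 5 and Smith normal form diag(1,1,1,1,1).

Now H_k = ker ∂_k / im ∂_{k+1}, so:

  H_0: rank C_0 − rank ∂_1 = 8 − 7 = 1, and the invariant factors of ∂_1 are all 1, so H_0 ≅ Z.
  H_1: rank ker ∂_1 − rank ∂_2 = (14 − 7) − 5 = 2, and the invariant factors of ∂_2 are all 1, so H_1 ≅ Z^2.
  H_2: rank ker ∂_2 − rank ∂_3 = (5 − 5) − 0 = 0, and there is no ∂_3, so H_2 ≅ 0.

Hence the Betti numbers are b_0 = 1, b_1 = 2, b_2 = 0.

b_0 = 1, b_1 = 2, b_2 = 0.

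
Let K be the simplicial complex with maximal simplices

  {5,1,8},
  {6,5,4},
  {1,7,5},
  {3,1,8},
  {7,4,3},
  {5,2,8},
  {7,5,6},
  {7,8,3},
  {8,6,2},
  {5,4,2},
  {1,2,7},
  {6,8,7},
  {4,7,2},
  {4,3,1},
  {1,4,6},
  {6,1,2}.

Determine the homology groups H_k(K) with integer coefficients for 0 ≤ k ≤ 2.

We work with the vertex ordering 1 < 2 < 3 < 4 < 5 < 6 < 7 < 8. The simplices of K, each written with vertices in increasing order, are:

  0-simplices (8): [1], [2], [3], [4], [5], [6], [7], [8]
  1-simplices (24): (24 of them)
  2-simplices (16): [1,2,6], [1,2,7], [1,3,4], [1,3,8], [1,4,6], [1,5,7], [1,5,8], [2,4,5], [2,4,7], [2,5,8], [2,6,8], [3,4,7], [3,7,8], [4,5,6], [5,6,7], [6,7,8]

giving chain groups C_0 ≅ Z^8, C_1 ≅ Z^24, C_2 ≅ Z^16.

Boundary ∂_1: C_1 → C_0 maps an edge to its endpoints' difference, ∂[p,q] = q − p.
This gives a 8×24 integer matrix of rank 7; reducing to Smith normal form yields diagonal entries (1,1,1,1,1,1,1).

The boundary map ∂_2: C_2 → C_1 sends each 2-simplex [p,q,r] to [q,r] − [p,r] + [p,q]. For instance
  ∂[3,4,7] = [4,7] − [3,7] + [3,4],
  ∂[1,3,8] = [3,8] − [1,8] + [1,3].
As a 24×16 matrix over Z this has rank 15, with invariant factors (1,1,1,1,1,1,1,1,1,1,1,1,1,1,1).

From H_k ≅ ker(∂_k) / im(∂_{k+1}) we obtain:

  H_0: rank C_0 − rank ∂_1 = 8 − 7 = 1, and the invariant factors of ∂_1 are all 1, so H_0 = Z.
  H_1: rank ker ∂_1 − rank ∂_2 = (24 − 7) − 15 = 2, and the invariant factors of ∂_2 are all 1, so H_1 = Z^2.
  H_2: rank ker ∂_2 − rank ∂_3 = (16 − 15) − 0 = 1, and there is no ∂_3, so H_2 = Z.

As a check, the Euler characteristic is 8 − 24 + 16 = 0, which agrees with 1 − 2 + 1 = 0.
(K is a triangulation of the torus T^2.)

H_0 = Z,  H_1 = Z^2,  H_2 = Z.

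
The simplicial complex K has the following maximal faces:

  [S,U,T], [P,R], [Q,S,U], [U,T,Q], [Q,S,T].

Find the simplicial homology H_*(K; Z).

Fix the vertex order P < Q < R < S < T < U and write every simplex with vertices in increasing order. Then dim K = 2 and the simplices of K are:

  0-simplices (6): P, Q, R, S, T, U
  1-simplices (7): PR, QS, QT, QU, ST, SU, TU
  2-simplices (4): QST, QSU, QTU, STU

so the chain groups are C_0 ≅ Z^6, C_1 ≅ Z^7, C_2 ≅ Z^4.

Boundary ∂_1: C_1 → C_0 is given by ∂[p,q] = [q] − [p]. For instance
  ∂PR = R − P.
The resulting 6×7 matrix has rank 4, and its Smith normal form has invariant factors (1,1,1,1).

Boundary ∂_2: C_2 → C_1 sends each 2-simplex [p,q,r] to [q,r] − [p,r] + [p,q]. For instance
  ∂QST = ST − QT + QS,
  ∂STU = TU − SU + ST.
The 7×4 boundary matrix has rank 3 and Smith normal form diag(1,1,1).

Computing H_k = (kernel of ∂_k) / (image of ∂_{k+1}):

  H_0: rank C_0 − rank ∂_1 = 6 − 4 = 2, and the invariant factors of ∂_1 are all 1, so H_0 = Z^2.
  H_1: rank ker ∂_1 − rank ∂_2 = (7 − 4) − 3 = 0, and the invariant factors of ∂_2 are all 1, so H_1 = 0.
  H_2: rank ker ∂_2 − rank ∂_3 = (4 − 3) − 0 = 1, and there is no ∂_3, so H_2 = Z.

H_0 ≅ Z^2,  H_1 = 0,  H_2 ≅ Z.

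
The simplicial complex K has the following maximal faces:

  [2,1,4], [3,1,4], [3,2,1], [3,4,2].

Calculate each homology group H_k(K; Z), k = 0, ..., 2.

H_0 ≅ Z,  H_1 = 0,  H_2 ≅ Z.

Order the vertices as 1 < 2 < 3 < 4. Listing each simplex with vertices in this order, K has dimension 2 with simplices:

  0-simplices (4): [1], [2], [3], [4]
  1-simplices (6): [1,2], [1,3], [1,4], [2,3], [2,4], [3,4]
  2-simplices (4): [1,2,3], [1,2,4], [1,3,4], [2,3,4]

Hence C_0 ≅ Z^4, C_1 ≅ Z^6, C_2 ≅ Z^4.

The boundary map ∂_1: C_1 → C_0 is given by ∂[p,q] = [q] − [p].
As a 4×6 matrix over Z this has rank 3, with invariant factors (1,1,1).

Boundary ∂_2: C_2 → C_1 maps a triangle to the signed sum of its edges. For instance
  ∂[2,3,4] = [3,4] − [2,4] + [2,3],
  ∂[1,2,4] = [2,4] − [1,4] + [1,2].
The 6×4 boundary matrix has rank 3 and Smith normal form diag(1,1,1).

From H_k ≅ ker(∂_k) / im(∂_{k+1}) we obtain:

  H_0: rank C_0 − rank ∂_1 = 4 − 3 = 1, and the invariant factors of ∂_1 are all 1, so H_0 ≅ Z.
  H_1: rank ker ∂_1 − rank ∂_2 = (6 − 3) − 3 = 0, and the invariant factors of ∂_2 are all 1, so H_1 ≅ 0.
  H_2: rank ker ∂_2 − rank ∂_3 = (4 − 3) − 0 = 1, and there is no ∂_3, so H_2 ≅ Z.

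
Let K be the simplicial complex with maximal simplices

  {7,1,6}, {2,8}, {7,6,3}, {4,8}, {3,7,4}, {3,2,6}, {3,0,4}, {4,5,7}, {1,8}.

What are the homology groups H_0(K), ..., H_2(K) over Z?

Take the total order 0 < 1 < 2 < 3 < 4 < 5 < 6 < 7 < 8 on the vertex set. Then K (dimension 2) consists of the simplices:

  0-simplices (9): [0], [1], [2], [3], [4], [5], [6], [7], [8]
  1-simplices (16): [0,3], [0,4], [1,6], [1,7], [1,8], [2,3], [2,6], [2,8], [3,4], [3,6], [3,7], [4,5], [4,7], [4,8], [5,7], [6,7]
  2-simplices (6): [0,3,4], [1,6,7], [2,3,6], [3,4,7], [3,6,7], [4,5,7]

so the chain groups are C_0 ≅ Z^9, C_1 ≅ Z^16, C_2 ≅ Z^6.

Boundary ∂_1: C_1 → C_0 is given by ∂[p,q] = [q] − [p]. For instance
  ∂[6,7] = [7] − [6].
As a 9×16 matrix over Z this has rank 8, with invariant factors (1,1,1,1,1,1,1,1).

∂_2: C_2 → C_1 acts by ∂[p,q,r] = [q,r] − [p,r] + [p,q]. For instance
  ∂[3,6,7] = [6,7] − [3,7] + [3,6],
  ∂[3,4,7] = [4,7] − [3,7] + [3,4].
The 16×6 boundary matrix has rank 6 and Smith normal form diag(1,1,1,1,1,1).

Reading off H_k = ker ∂_k / im ∂_{k+1}:

  H_0: rank C_0 − rank ∂_1 = 9 − 8 = 1, and the invariant factors of ∂_1 are all 1, so H_0 ≅ Z.
  H_1: rank ker ∂_1 − rank ∂_2 = (16 − 8) − 6 = 2, and the invariant factors of ∂_2 are all 1, so H_1 ≅ Z^2.
  H_2: rank ker ∂_2 − rank ∂_3 = (6 − 6) − 0 = 0, and there is no ∂_3, so H_2 ≅ 0.

H_0 ≅ Z,  H_1 ≅ Z^2,  H_2 = 0.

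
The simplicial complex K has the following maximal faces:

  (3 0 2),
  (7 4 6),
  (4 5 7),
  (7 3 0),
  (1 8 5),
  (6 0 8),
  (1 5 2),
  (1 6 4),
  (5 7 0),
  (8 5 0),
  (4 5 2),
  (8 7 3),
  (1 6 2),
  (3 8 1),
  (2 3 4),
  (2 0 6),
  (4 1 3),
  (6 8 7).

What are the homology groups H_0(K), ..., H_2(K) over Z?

H_0 ≅ Z,  H_1 ≅ Z ⊕ Z/2,  H_2 = 0.

Order the vertices as 0 < 1 < 2 < 3 < 4 < 5 < 6 < 7 < 8. Listing each simplex with vertices in this order, K has dimension 2 with simplices:

  0-simplices (9): [0], [1], [2], [3], [4], [5], [6], [7], [8]
  1-simplices (27): (27 of them)
  2-simplices (18): [0,2,3], [0,2,6], [0,3,7], [0,5,7], [0,5,8], [0,6,8], [1,2,5], [1,2,6], [1,3,4], [1,3,8], [1,4,6], [1,5,8], [2,3,4], [2,4,5], [3,7,8], [4,5,7], [4,6,7], [6,7,8]

Hence C_0 ≅ Z^9, C_1 ≅ Z^27, C_2 ≅ Z^18.

Boundary ∂_1: C_1 → C_0 maps an edge to its endpoints' difference, ∂[p,q] = q − p.
The resulting 9×27 matrix has rank 8, and its Smith normal form has invariant factors (1,1,1,1,1,1,1,1).

Boundary ∂_2: C_2 → C_1 sends each 2-simplex [p,q,r] to [q,r] − [p,r] + [p,q]. For instance
  ∂[1,5,8] = [5,8] − [1,8] + [1,5],
  ∂[1,3,8] = [3,8] − [1,8] + [1,3].
The resulting 27×18 matrix has rank 18, and its Smith normal form has invariant factors (1,1,1,1,1,1,1,1,1,1,1,1,1,1,1,1,1,2).

Computing H_k = (kernel of ∂_k) / (image of ∂_{k+1}):

  H_0: rank C_0 − rank ∂_1 = 9 − 8 = 1, and the invariant factors of ∂_1 are all 1, so H_0 ≅ Z.
  H_1: rank ker ∂_1 − rank ∂_2 = (27 − 8) − 18 = 1, and ∂_2 has invariant factor 2 > 1, so H_1 ≅ Z ⊕ Z/2.
  H_2: rank ker ∂_2 − rank ∂_3 = (18 − 18) − 0 = 0, and there is no ∂_3, so H_2 ≅ 0.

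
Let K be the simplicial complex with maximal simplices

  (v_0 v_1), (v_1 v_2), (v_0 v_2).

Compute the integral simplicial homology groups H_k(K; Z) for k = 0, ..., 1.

Take the total order v_0 < v_1 < v_2 on the vertex set. Then K (dimension 1) consists of the simplices:

  0-simplices (3): [v_0], [v_1], [v_2]
  1-simplices (3): [v_0,v_1], [v_0,v_2], [v_1,v_2]

so the chain groups are C_0 ≅ Z^3, C_1 ≅ Z^3.

The boundary map ∂_1: C_1 → C_0 is given by ∂[p,q] = [q] − [p].
The 3×3 boundary matrix has rank 2 and Smith normal form diag(1,1).

From H_k ≅ ker(∂_k) / im(∂_{k+1}) we obtain:

  H_0: rank C_0 − rank ∂_1 = 3 − 2 = 1, and the invariant factors of ∂_1 are all 1, so H_0 ≅ Z.
  H_1: rank ker ∂_1 − rank ∂_2 = (3 − 2) − 0 = 1, and there is no ∂_2, so H_1 ≅ Z.

H_0 ≅ Z,  H_1 ≅ Z.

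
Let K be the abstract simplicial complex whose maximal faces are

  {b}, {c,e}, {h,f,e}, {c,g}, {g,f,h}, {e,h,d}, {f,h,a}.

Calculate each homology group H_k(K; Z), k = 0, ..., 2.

H_0 = Z^2,  H_1 = Z,  H_2 = 0.

Take the total order a < b < c < d < e < f < g < h on the vertex set. Then K (dimension 2) consists of the simplices:

  0-simplices (8): a, b, c, d, e, f, g, h
  1-simplices (11): af, ah, ce, cg, de, dh, ef, eh, fg, fh, gh
  2-simplices (4): afh, deh, efh, fgh

so the chain groups are C_0 ≅ Z^8, C_1 ≅ Z^11, C_2 ≅ Z^4.

∂_1: C_1 → C_0 maps an edge to its endpoints' difference, ∂[p,q] = q − p.
As a 8×11 matrix over Z this has rank 6, with invariant factors (1,1,1,1,1,1).

The boundary map ∂_2: C_2 → C_1 acts by ∂[p,q,r] = [q,r] − [p,r] + [p,q]. For instance
  ∂efh = fh − eh + ef,
  ∂fgh = gh − fh + fg.
The 11×4 boundary matrix has rank 4 and Smith normal form diag(1,1,1,1).

Computing H_k = (kernel of ∂_k) / (image of ∂_{k+1}):

  H_0: rank C_0 − rank ∂_1 = 8 − 6 = 2, and the invariant factors of ∂_1 are all 1, so H_0 = Z^2.
  H_1: rank ker ∂_1 − rank ∂_2 = (11 − 6) − 4 = 1, and the invariant factors of ∂_2 are all 1, so H_1 = Z.
  H_2: rank ker ∂_2 − rank ∂_3 = (4 − 4) − 0 = 0, and there is no ∂_3, so H_2 = 0.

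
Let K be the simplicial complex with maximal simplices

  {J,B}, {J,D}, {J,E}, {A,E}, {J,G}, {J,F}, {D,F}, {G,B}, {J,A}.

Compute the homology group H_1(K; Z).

K has 7 vertices, 9 edges.
rank ∂_1 = 6, rank ∂_2 = 0 ⇒ b_1 = 9 − 6 − 0 = 3. So H_1 = Z^3.

H_1 = Z^3.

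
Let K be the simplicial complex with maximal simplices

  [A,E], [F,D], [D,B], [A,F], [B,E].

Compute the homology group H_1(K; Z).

H_1 ≅ Z.

Take the total order A < B < D < E < F on the vertex set. Then K (dimension 1) consists of the simplices:

  0-simplices (5): A, B, D, E, F
  1-simplices (5): AE, AF, BD, BE, DF

Hence C_0 ≅ Z^5, C_1 ≅ Z^5.

∂_1: C_1 → C_0 is given by ∂[p,q] = [q] − [p]. For instance
  ∂AF = F − A.
This gives a 5×5 integer matrix of rank 4; reducing to Smith normal form yields diagonal entries (1,1,1,1).

From H_k ≅ ker(∂_k) / im(∂_{k+1}) we obtain:

  H_1: rank ker ∂_1 − rank ∂_2 = (5 − 4) − 0 = 1, and there is no ∂_2, so H_1 = Z.

(K is a triangulation of the circle S^1.)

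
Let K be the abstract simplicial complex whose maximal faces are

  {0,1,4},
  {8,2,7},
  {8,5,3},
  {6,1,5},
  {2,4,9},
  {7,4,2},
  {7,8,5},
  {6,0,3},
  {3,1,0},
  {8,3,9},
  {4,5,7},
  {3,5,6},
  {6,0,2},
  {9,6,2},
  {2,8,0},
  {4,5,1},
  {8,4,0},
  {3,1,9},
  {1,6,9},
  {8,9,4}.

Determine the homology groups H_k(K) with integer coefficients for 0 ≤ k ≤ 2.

H_0 = Z,  H_1 = Z × Z/2,  H_2 = 0.

We work with the vertex ordering 0 < 1 < 2 < 3 < 4 < 5 < 6 < 7 < 8 < 9. The simplices of K, each written with vertices in increasing order, are:

  0-simplices (10): [0], [1], [2], [3], [4], [5], [6], [7], [8], [9]
  1-simplices (30): (30 of them)
  2-simplices (20): (20 of them)

so the chain groups are C_0 ≅ Z^10, C_1 ≅ Z^30, C_2 ≅ Z^20.

Boundary ∂_1: C_1 → C_0 maps an edge to its endpoints' difference, ∂[p,q] = q − p. For instance
  ∂[4,5] = [5] − [4].
The resulting 10×30 matrix has rank 9, and its Smith normal form has invariant factors (1,1,1,1,1,1,1,1,1).

The boundary map ∂_2: C_2 → C_1 sends each 2-simplex [p,q,r] to [q,r] − [p,r] + [p,q]. For instance
  ∂[0,3,6] = [3,6] − [0,6] + [0,3],
  ∂[0,2,8] = [2,8] − [0,8] + [0,2].
This gives a 30×20 integer matrix of rank 20; reducing to Smith normal form yields diagonal entries (1,1,1,1,1,1,1,1,1,1,1,1,1,1,1,1,1,1,1,2).

Reading off H_k = ker ∂_k / im ∂_{k+1}:

  H_0: rank C_0 − rank ∂_1 = 10 − 9 = 1, and the invariant factors of ∂_1 are all 1, so H_0 ≅ Z.
  H_1: rank ker ∂_1 − rank ∂_2 = (30 − 9) − 20 = 1, and ∂_2 has invariant factor 2 > 1, so H_1 ≅ Z × Z/2.
  H_2: rank ker ∂_2 − rank ∂_3 = (20 − 20) − 0 = 0, and there is no ∂_3, so H_2 ≅ 0.

(K is a triangulation of the Klein bottle.)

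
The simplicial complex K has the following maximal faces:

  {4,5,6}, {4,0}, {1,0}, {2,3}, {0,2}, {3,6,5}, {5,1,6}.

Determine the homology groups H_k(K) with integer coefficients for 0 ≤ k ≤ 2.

H_0 ≅ Z,  H_1 ≅ Z^2,  H_2 = 0.

Fix the vertex order 0 < 1 < 2 < 3 < 4 < 5 < 6 and write every simplex with vertices in increasing order. Then dim K = 2 and the simplices of K are:

  0-simplices (7): [0], [1], [2], [3], [4], [5], [6]
  1-simplices (11): [0,1], [0,2], [0,4], [1,5], [1,6], [2,3], [3,5], [3,6], [4,5], [4,6], [5,6]
  2-simplices (3): [1,5,6], [3,5,6], [4,5,6]

Hence C_0 ≅ Z^7, C_1 ≅ Z^11, C_2 ≅ Z^3.

∂_1: C_1 → C_0 sends each edge [p,q] (with p < q) to q − p. For instance
  ∂[0,2] = [2] − [0].
The resulting 7×11 matrix has rank 6, and its Smith normal form has invariant factors (1,1,1,1,1,1).

Boundary ∂_2: C_2 → C_1 maps a triangle to the signed sum of its edges. For instance
  ∂[3,5,6] = [5,6] − [3,6] + [3,5],
  ∂[4,5,6] = [5,6] − [4,6] + [4,5].
The 11×3 boundary matrix has rank 3 and Smith normal form diag(1,1,1).

Now H_k = ker ∂_k / im ∂_{k+1}, so:

  H_0: rank C_0 − rank ∂_1 = 7 − 6 = 1, and the invariant factors of ∂_1 are all 1, so H_0 ≅ Z.
  H_1: rank ker ∂_1 − rank ∂_2 = (11 − 6) − 3 = 2, and the invariant factors of ∂_2 are all 1, so H_1 ≅ Z^2.
  H_2: rank ker ∂_2 − rank ∂_3 = (3 − 3) − 0 = 0, and there is no ∂_3, so H_2 ≅ 0.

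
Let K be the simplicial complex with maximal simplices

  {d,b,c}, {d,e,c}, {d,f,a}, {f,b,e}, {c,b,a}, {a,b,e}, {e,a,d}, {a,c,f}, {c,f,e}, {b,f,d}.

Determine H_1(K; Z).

H_1 ≅ Z/2Z.

Take the total order a < b < c < d < e < f on the vertex set. Then K (dimension 2) consists of the simplices:

  0-simplices (6): a, b, c, d, e, f
  1-simplices (15): ab, ac, ad, ae, af, bc, bd, be, bf, cd, ce, cf, de, df, ef
  2-simplices (10): abc, abe, acf, ade, adf, bcd, bdf, bef, cde, cef

Hence C_0 ≅ Z^6, C_1 ≅ Z^15, C_2 ≅ Z^10.

Boundary ∂_1: C_1 → C_0 sends each edge [p,q] (with p < q) to q − p. For instance
  ∂bc = c − b.
The resulting 6×15 matrix has rank 5, and its Smith normal form has invariant factors (1,1,1,1,1).

Boundary ∂_2: C_2 → C_1 acts by ∂[p,q,r] = [q,r] − [p,r] + [p,q]. For instance
  ∂bcd = cd − bd + bc,
  ∂abc = bc − ac + ab.
This gives a 15×10 integer matrix of rank 10; reducing to Smith normal form yields diagonal entries (1,1,1,1,1,1,1,1,1,2).

From H_k ≅ ker(∂_k) / im(∂_{k+1}) we obtain:

  H_1: rank ker ∂_1 − rank ∂_2 = (15 − 5) − 10 = 0, and ∂_2 has invariant factor 2 > 1, so H_1 ≅ Z/2Z.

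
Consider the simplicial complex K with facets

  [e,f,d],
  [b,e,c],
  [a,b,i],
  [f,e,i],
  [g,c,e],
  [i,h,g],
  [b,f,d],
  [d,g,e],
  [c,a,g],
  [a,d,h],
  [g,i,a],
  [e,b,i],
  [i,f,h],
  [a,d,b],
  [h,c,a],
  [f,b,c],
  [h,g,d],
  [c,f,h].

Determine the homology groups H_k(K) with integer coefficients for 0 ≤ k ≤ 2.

H_0 = Z,  H_1 = Z ⊕ Z/2Z,  H_2 = 0.

Fix the vertex order a < b < c < d < e < f < g < h < i and write every simplex with vertices in increasing order. Then dim K = 2 and the simplices of K are:

  0-simplices (9): a, b, c, d, e, f, g, h, i
  1-simplices (27): ab, ac, ad, ag, ah, ai, bc, bd, be, bf, bi, ce, cf, cg, ch, de, df, dg, dh, ef, eg, ei, fh, fi, gh, gi, hi
  2-simplices (18): abd, abi, acg, ach, adh, agi, bce, bcf, bdf, bei, ceg, cfh, def, deg, dgh, efi, fhi, ghi

Hence C_0 ≅ Z^9, C_1 ≅ Z^27, C_2 ≅ Z^18.

The boundary map ∂_1: C_1 → C_0 maps an edge to its endpoints' difference, ∂[p,q] = q − p.
The resulting 9×27 matrix has rank 8, and its Smith normal form has invariant factors (1,1,1,1,1,1,1,1).

The boundary map ∂_2: C_2 → C_1 sends each 2-simplex [p,q,r] to [q,r] − [p,r] + [p,q]. For instance
  ∂bei = ei − bi + be,
  ∂bdf = df − bf + bd.
This gives a 27×18 integer matrix of rank 18; reducing to Smith normal form yields diagonal entries (1,1,1,1,1,1,1,1,1,1,1,1,1,1,1,1,1,2).

Computing H_k = (kernel of ∂_k) / (image of ∂_{k+1}):

  H_0: rank C_0 − rank ∂_1 = 9 − 8 = 1, and the invariant factors of ∂_1 are all 1, so H_0 = Z.
  H_1: rank ker ∂_1 − rank ∂_2 = (27 − 8) − 18 = 1, and ∂_2 has invariant factor 2 > 1, so H_1 = Z ⊕ Z/2Z.
  H_2: rank ker ∂_2 − rank ∂_3 = (18 − 18) − 0 = 0, and there is no ∂_3, so H_2 = 0.

(K is a triangulation of the Klein bottle.)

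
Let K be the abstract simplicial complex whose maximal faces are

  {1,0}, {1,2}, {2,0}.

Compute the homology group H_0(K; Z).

K has 3 vertices, 3 edges.
rank ∂_0 = 0, rank ∂_1 = 2 ⇒ b_0 = 3 − 0 − 2 = 1; all invariant factors of ∂_1 are 1 so no torsion. So H_0 = Z.

H_0 ≅ Z.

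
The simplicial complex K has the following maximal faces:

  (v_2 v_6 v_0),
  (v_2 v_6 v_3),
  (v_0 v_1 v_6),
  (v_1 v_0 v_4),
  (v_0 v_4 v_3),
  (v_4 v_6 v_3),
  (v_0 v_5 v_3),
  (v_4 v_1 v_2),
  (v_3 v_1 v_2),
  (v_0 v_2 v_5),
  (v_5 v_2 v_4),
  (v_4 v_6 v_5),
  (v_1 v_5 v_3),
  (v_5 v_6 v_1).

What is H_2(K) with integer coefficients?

H_2 = Z.

Order the vertices as v_0 < v_1 < v_2 < v_3 < v_4 < v_5 < v_6. Listing each simplex with vertices in this order, K has dimension 2 with simplices:

  0-simplices (7): [v_0], [v_1], [v_2], [v_3], [v_4], [v_5], [v_6]
  1-simplices (21): (21 of them)
  2-simplices (14): (14 of them)

giving chain groups C_0 ≅ Z^7, C_1 ≅ Z^21, C_2 ≅ Z^14.

Boundary ∂_1: C_1 → C_0 sends each edge [p,q] (with p < q) to q − p. For instance
  ∂[v_3,v_5] = [v_5] − [v_3].
The resulting 7×21 matrix has rank 6, and its Smith normal form has invariant factors (1,1,1,1,1,1).

The boundary map ∂_2: C_2 → C_1 maps a triangle to the signed sum of its edges. For instance
  ∂[v_0,v_1,v_4] = [v_1,v_4] − [v_0,v_4] + [v_0,v_1],
  ∂[v_1,v_3,v_5] = [v_3,v_5] − [v_1,v_5] + [v_1,v_3].
This gives a 21×14 integer matrix of rank 13; reducing to Smith normal form yields diagonal entries (1,1,1,1,1,1,1,1,1,1,1,1,1).

Reading off H_k = ker ∂_k / im ∂_{k+1}:

  H_2: rank ker ∂_2 − rank ∂_3 = (14 − 13) − 0 = 1, and there is no ∂_3, so H_2 = Z.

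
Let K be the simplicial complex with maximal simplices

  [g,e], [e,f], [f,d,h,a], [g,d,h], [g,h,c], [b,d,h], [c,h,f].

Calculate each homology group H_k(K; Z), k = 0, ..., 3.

H_0 = Z,  H_1 = Z,  H_2 = 0,  H_3 = 0.

We work with the vertex ordering a < b < c < d < e < f < g < h. The simplices of K, each written with vertices in increasing order, are:

  0-simplices (8): a, b, c, d, e, f, g, h
  1-simplices (15): ad, af, ah, bd, bh, cf, cg, ch, df, dg, dh, ef, eg, fh, gh
  2-simplices (8): adf, adh, afh, bdh, cfh, cgh, dfh, dgh
  3-simplices (1): adfh

so the chain groups are C_0 ≅ Z^8, C_1 ≅ Z^15, C_2 ≅ Z^8, C_3 ≅ Z^1.

Boundary ∂_1: C_1 → C_0 maps an edge to its endpoints' difference, ∂[p,q] = q − p. For instance
  ∂fh = h − f.
As a 8×15 matrix over Z this has rank 7, with invariant factors (1,1,1,1,1,1,1).

∂_2: C_2 → C_1 acts by ∂[p,q,r] = [q,r] − [p,r] + [p,q]. For instance
  ∂dgh = gh − dh + dg,
  ∂bdh = dh − bh + bd.
As a 15×8 matrix over Z this has rank 7, with invariant factors (1,1,1,1,1,1,1).

Boundary ∂_3: C_3 → C_2 sends each 3-simplex σ to the alternating sum Σ_i (−1)^i (σ with its i-th vertex removed). For instance
  ∂adfh = dfh − afh + adh − adf.
The 8×1 boundary matrix has rank 1 and Smith normal form diag(1).

Computing H_k = (kernel of ∂_k) / (image of ∂_{k+1}):

  H_0: rank C_0 − rank ∂_1 = 8 − 7 = 1, and the invariant factors of ∂_1 are all 1, so H_0 = Z.
  H_1: rank ker ∂_1 − rank ∂_2 = (15 − 7) − 7 = 1, and the invariant factors of ∂_2 are all 1, so H_1 = Z.
  H_2: rank ker ∂_2 − rank ∂_3 = (8 − 7) − 1 = 0, and the invariant factors of ∂_3 are all 1, so H_2 = 0.
  H_3: rank ker ∂_3 − rank ∂_4 = (1 − 1) − 0 = 0, and there is no ∂_4, so H_3 = 0.

As a check, the Euler characteristic is 8 − 15 + 8 − 1 = 0, which agrees with 1 − 1 + 0 − 0 = 0.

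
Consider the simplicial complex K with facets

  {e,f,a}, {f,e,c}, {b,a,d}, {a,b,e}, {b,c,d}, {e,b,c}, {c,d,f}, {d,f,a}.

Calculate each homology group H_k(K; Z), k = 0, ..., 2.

K has 6 vertices, 12 edges, 8 triangles.
rank ∂_0 = 0, rank ∂_1 = 5 ⇒ b_0 = 6 − 0 − 5 = 1; all invariant factors of ∂_1 are 1 so no torsion. So H_0 = Z.
rank ∂_1 = 5, rank ∂_2 = 7 ⇒ b_1 = 12 − 5 − 7 = 0; all invariant factors of ∂_2 are 1 so no torsion. So H_1 = 0.
rank ∂_2 = 7, rank ∂_3 = 0 ⇒ b_2 = 8 − 7 − 0 = 1. So H_2 = Z.

H_0 ≅ Z,  H_1 = 0,  H_2 ≅ Z.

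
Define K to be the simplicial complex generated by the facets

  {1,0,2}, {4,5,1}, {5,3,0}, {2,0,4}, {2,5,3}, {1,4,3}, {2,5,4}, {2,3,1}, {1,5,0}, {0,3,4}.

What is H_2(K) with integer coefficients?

K has 6 vertices, 15 edges, 10 triangles.
rank ∂_2 = 10, rank ∂_3 = 0 ⇒ b_2 = 10 − 10 − 0 = 0. So H_2 = 0.

H_2 ≅ 0.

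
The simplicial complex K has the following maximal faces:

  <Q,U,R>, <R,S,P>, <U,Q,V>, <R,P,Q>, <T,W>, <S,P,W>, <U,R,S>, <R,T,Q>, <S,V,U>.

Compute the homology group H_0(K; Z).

H_0 ≅ Z.

Order the vertices as P < Q < R < S < T < U < V < W. Listing each simplex with vertices in this order, K has dimension 2 with simplices:

  0-simplices (8): P, Q, R, S, T, U, V, W
  1-simplices (16): PQ, PR, PS, PW, QR, QT, QU, QV, RS, RT, RU, SU, SV, SW, TW, UV
  2-simplices (8): PQR, PRS, PSW, QRT, QRU, QUV, RSU, SUV

so the chain groups are C_0 ≅ Z^8, C_1 ≅ Z^16, C_2 ≅ Z^8.

Boundary ∂_1: C_1 → C_0 sends each edge [p,q] (with p < q) to q − p. For instance
  ∂QT = T − Q.
As a 8×16 matrix over Z this has rank 7, with invariant factors (1,1,1,1,1,1,1).

Boundary ∂_2: C_2 → C_1 maps a triangle to the signed sum of its edges. For instance
  ∂QRU = RU − QU + QR,
  ∂QUV = UV − QV + QU.
The 16×8 boundary matrix has rank 8 and Smith normal form diag(1,1,1,1,1,1,1,1).

From H_k ≅ ker(∂_k) / im(∂_{k+1}) we obtain:

  H_0: rank C_0 − rank ∂_1 = 8 − 7 = 1, and the invariant factors of ∂_1 are all 1, so H_0 = Z.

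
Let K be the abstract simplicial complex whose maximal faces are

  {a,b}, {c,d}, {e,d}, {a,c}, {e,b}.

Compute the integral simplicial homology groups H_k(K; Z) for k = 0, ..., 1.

Order the vertices as a < b < c < d < e. Listing each simplex with vertices in this order, K has dimension 1 with simplices:

  0-simplices (5): a, b, c, d, e
  1-simplices (5): ab, ac, be, cd, de

so the chain groups are C_0 ≅ Z^5, C_1 ≅ Z^5.

∂_1: C_1 → C_0 is given by ∂[p,q] = [q] − [p]. For instance
  ∂cd = d − c.
The resulting 5×5 matrix has rank 4, and its Smith normal form has invariant factors (1,1,1,1).

Computing H_k = (kernel of ∂_k) / (image of ∂_{k+1}):

  H_0: rank C_0 − rank ∂_1 = 5 − 4 = 1, and the invariant factors of ∂_1 are all 1, so H_0 ≅ Z.
  H_1: rank ker ∂_1 − rank ∂_2 = (5 − 4) − 0 = 1, and there is no ∂_2, so H_1 ≅ Z.

H_0 = Z,  H_1 = Z.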